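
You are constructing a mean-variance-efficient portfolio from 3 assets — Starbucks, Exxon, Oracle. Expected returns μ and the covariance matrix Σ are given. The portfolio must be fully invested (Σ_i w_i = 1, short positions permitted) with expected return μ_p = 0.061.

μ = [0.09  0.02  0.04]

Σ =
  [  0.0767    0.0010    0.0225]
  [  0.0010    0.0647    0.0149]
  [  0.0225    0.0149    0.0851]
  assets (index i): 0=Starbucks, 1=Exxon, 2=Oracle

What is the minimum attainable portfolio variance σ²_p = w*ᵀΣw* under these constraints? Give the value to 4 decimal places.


0.0360

p=Σ⁻¹μ = [1.1335  0.2630  0.1243]
q=Σ⁻¹𝟙 = [10.9706  13.8049  6.4332]
a=μᵀp=0.112247  b=𝟙ᵀp=1.520783  c=𝟙ᵀq=31.208722  D=ac−b²=1.190317
λ₁=(c·0.061−b)/D = (31.208722·0.061−1.520783)/1.190317 = 0.321720
λ₂=(a−b·0.061)/D = (0.112247−1.520783·0.061)/1.190317 = 0.016365
w* = 0.321720·p + 0.016365·q:
  w_0 = 0.321720·1.1335 + 0.016365·10.9706 = 0.5442  (Starbucks)
  w_1 = 0.321720·0.2630 + 0.016365·13.8049 = 0.3105  (Exxon)
  w_2 = 0.321720·0.1243 + 0.016365·6.4332 = 0.1453  (Oracle)
Σw_i=1.0000  μᵀw=0.0610
σ²=wᵀΣw=λ₁·μ_p+λ₂ = 0.321720·0.061 + 0.016365 = 0.035990 ≈ 0.0360


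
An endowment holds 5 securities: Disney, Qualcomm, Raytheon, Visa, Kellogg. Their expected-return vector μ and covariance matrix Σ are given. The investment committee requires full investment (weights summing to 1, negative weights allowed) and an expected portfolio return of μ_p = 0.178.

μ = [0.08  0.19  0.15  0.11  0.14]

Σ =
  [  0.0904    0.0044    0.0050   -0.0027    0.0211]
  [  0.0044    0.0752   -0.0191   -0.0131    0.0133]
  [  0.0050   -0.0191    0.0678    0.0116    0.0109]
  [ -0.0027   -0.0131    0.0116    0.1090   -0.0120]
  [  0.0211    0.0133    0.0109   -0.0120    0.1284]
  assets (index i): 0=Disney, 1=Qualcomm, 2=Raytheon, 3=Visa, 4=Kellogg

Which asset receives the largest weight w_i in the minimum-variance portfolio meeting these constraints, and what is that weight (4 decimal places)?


Qualcomm (0.5665)

g=Σ⁻¹μ = [0.4764  3.3269  2.8263  1.1792  0.5377]
h=Σ⁻¹𝟙 = [8.6153  18.1373  16.8287  10.2192  4.0202]
a=μᵀg=1.299160  b=𝟙ᵀg=8.346535  c=𝟙ᵀh=57.820531  D=ac−b²=5.453457
λ₁=(c·0.178−b)/D = (57.820531·0.178−8.346535)/5.453457 = 0.356750
λ₂=(a−b·0.178)/D = (1.299160−8.346535·0.178)/5.453457 = -0.034203
w* = 0.356750·g + -0.034203·h:
  w_0 = 0.356750·0.4764 + -0.034203·8.6153 = -0.1247  (Disney)
  w_1 = 0.356750·3.3269 + -0.034203·18.1373 = 0.5665  (Qualcomm)
  w_2 = 0.356750·2.8263 + -0.034203·16.8287 = 0.4327  (Raytheon)
  w_3 = 0.356750·1.1792 + -0.034203·10.2192 = 0.0712  (Visa)
  w_4 = 0.356750·0.5377 + -0.034203·4.0202 = 0.0543  (Kellogg)
Σw_i=1.0000  μᵀw=0.1780
σ²=wᵀΣw=λ₁·μ_p+λ₂ = 0.356750·0.178 + -0.034203 = 0.029299 ≈ 0.0293


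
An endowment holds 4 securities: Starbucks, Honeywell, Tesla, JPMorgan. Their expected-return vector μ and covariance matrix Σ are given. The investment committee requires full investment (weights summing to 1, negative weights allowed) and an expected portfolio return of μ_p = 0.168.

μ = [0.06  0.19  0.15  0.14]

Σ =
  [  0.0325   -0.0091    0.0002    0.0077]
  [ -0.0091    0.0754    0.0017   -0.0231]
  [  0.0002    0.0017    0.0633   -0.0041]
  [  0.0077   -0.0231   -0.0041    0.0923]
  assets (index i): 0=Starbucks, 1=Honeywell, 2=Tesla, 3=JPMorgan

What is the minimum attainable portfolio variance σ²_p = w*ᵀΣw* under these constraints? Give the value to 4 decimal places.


0.0223

x=Σ⁻¹μ = [2.2503  3.4409  2.4190  2.2977]
y=Σ⁻¹𝟙 = [33.2788  21.2324  16.0347  14.0841]
a=μᵀx=1.473305  b=𝟙ᵀx=10.407851  c=𝟙ᵀy=84.629913  D=ac−b²=16.362316
λ₁=(c·0.168−b)/D = (84.629913·0.168−10.407851)/16.362316 = 0.232851
λ₂=(a−b·0.168)/D = (1.473305−10.407851·0.168)/16.362316 = -0.016820
w* = 0.232851·x + -0.016820·y:
  w_0 = 0.232851·2.2503 + -0.016820·33.2788 = -0.0358  (Starbucks)
  w_1 = 0.232851·3.4409 + -0.016820·21.2324 = 0.4441  (Honeywell)
  w_2 = 0.232851·2.4190 + -0.016820·16.0347 = 0.2936  (Tesla)
  w_3 = 0.232851·2.2977 + -0.016820·14.0841 = 0.2981  (JPMorgan)
Σw_i=1.0000  μᵀw=0.1680
σ²=wᵀΣw=λ₁·μ_p+λ₂ = 0.232851·0.168 + -0.016820 = 0.022299 ≈ 0.0223


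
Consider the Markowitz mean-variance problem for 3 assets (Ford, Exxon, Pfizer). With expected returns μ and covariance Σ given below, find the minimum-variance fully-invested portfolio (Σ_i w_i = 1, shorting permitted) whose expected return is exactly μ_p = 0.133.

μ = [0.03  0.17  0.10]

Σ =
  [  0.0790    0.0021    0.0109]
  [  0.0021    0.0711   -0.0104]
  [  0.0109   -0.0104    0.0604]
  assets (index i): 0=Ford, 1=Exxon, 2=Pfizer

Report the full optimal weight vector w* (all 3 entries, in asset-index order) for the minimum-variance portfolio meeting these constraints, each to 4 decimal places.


0.0489  0.5204  0.4307

u=Σ⁻¹μ = [0.0158  2.7003  2.1177]
v=Σ⁻¹𝟙 = [9.7947  16.3504  17.6040]
a=μᵀu=0.671298  b=𝟙ᵀu=4.833808  c=𝟙ᵀv=43.749087  D=ac−b²=6.002962
λ₁=(c·0.133−b)/D = (43.749087·0.133−4.833808)/6.002962 = 0.164056
λ₂=(a−b·0.133)/D = (0.671298−4.833808·0.133)/6.002962 = 0.004731
w* = 0.164056·u + 0.004731·v:
  w_0 = 0.164056·0.0158 + 0.004731·9.7947 = 0.0489  (Ford)
  w_1 = 0.164056·2.7003 + 0.004731·16.3504 = 0.5204  (Exxon)
  w_2 = 0.164056·2.1177 + 0.004731·17.6040 = 0.4307  (Pfizer)
Σw_i=1.0000  μᵀw=0.1330
σ²=wᵀΣw=λ₁·μ_p+λ₂ = 0.164056·0.133 + 0.004731 = 0.026551 ≈ 0.0266


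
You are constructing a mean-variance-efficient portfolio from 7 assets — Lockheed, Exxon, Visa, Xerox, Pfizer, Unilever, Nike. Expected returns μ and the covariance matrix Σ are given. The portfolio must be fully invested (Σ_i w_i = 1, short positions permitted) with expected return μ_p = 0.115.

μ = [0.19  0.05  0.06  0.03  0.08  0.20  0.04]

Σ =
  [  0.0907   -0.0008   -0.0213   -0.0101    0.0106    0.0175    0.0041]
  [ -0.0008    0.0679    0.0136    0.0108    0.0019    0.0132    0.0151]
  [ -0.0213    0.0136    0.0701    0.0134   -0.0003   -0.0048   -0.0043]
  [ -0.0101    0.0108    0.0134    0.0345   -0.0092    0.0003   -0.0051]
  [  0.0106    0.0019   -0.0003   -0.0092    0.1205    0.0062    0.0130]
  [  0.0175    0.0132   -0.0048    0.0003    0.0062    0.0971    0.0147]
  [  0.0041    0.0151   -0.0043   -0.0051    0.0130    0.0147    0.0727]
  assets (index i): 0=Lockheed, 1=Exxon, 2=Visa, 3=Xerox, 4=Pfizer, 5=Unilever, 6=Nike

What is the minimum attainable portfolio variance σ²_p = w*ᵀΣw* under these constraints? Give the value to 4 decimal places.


u=Σ⁻¹μ = [2.1695  -0.0868  1.4503  1.1026  0.4552  1.6917  0.1856]
v=Σ⁻¹𝟙 = [15.1937  3.1759  13.5020  31.0834  7.6688  5.2756  12.7798]
a=μᵀu=0.910126  b=𝟙ᵀu=6.968035  c=𝟙ᵀv=88.679113  D=ac−b²=32.155689
λ₁=(c·0.115−b)/D = (88.679113·0.115−6.968035)/32.155689 = 0.100451
λ₂=(a−b·0.115)/D = (0.910126−6.968035·0.115)/32.155689 = 0.003384
w* = 0.100451·u + 0.003384·v:
  w_0 = 0.100451·2.1695 + 0.003384·15.1937 = 0.2693  (Lockheed)
  w_1 = 0.100451·-0.0868 + 0.003384·3.1759 = 0.0020  (Exxon)
  w_2 = 0.100451·1.4503 + 0.003384·13.5020 = 0.1914  (Visa)
  w_3 = 0.100451·1.1026 + 0.003384·31.0834 = 0.2159  (Xerox)
  w_4 = 0.100451·0.4552 + 0.003384·7.6688 = 0.0717  (Pfizer)
  w_5 = 0.100451·1.6917 + 0.003384·5.2756 = 0.1878  (Unilever)
  w_6 = 0.100451·0.1856 + 0.003384·12.7798 = 0.0619  (Nike)
Σw_i=1.0000  μᵀw=0.1150
σ²=wᵀΣw=λ₁·μ_p+λ₂ = 0.100451·0.115 + 0.003384 = 0.014935 ≈ 0.0149

0.0149


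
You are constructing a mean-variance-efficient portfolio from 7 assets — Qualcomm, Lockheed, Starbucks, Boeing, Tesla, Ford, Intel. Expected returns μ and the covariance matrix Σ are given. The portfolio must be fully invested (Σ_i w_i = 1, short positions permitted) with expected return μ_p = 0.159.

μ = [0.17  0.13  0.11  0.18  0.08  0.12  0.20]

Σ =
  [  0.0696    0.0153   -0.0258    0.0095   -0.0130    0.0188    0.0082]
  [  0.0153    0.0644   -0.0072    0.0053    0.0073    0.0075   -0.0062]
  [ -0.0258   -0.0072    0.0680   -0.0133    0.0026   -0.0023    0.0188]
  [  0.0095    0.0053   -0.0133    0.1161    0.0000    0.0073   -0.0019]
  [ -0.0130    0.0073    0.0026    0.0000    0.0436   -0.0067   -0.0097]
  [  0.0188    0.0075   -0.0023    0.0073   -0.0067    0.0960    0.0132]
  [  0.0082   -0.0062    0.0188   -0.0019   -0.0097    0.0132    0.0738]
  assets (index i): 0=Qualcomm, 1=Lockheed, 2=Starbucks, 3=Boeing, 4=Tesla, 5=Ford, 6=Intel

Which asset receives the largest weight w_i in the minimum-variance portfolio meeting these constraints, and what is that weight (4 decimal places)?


u=Σ⁻¹μ = [3.0659  1.2766  2.5128  1.5400  2.9338  0.3965  2.1908]
v=Σ⁻¹𝟙 = [22.3870  8.7975  22.3685  8.7126  29.7697  6.0367  9.1610]
a=μᵀu=1.961225  b=𝟙ᵀu=13.916441  c=𝟙ᵀv=107.232962  D=ac−b²=16.640674
λ₁=(c·0.159−b)/D = (107.232962·0.159−13.916441)/16.640674 = 0.188310
λ₂=(a−b·0.159)/D = (1.961225−13.916441·0.159)/16.640674 = -0.015113
w* = 0.188310·u + -0.015113·v:
  w_0 = 0.188310·3.0659 + -0.015113·22.3870 = 0.2390  (Qualcomm)
  w_1 = 0.188310·1.2766 + -0.015113·8.7975 = 0.1074  (Lockheed)
  w_2 = 0.188310·2.5128 + -0.015113·22.3685 = 0.1351  (Starbucks)
  w_3 = 0.188310·1.5400 + -0.015113·8.7126 = 0.1583  (Boeing)
  w_4 = 0.188310·2.9338 + -0.015113·29.7697 = 0.1025  (Tesla)
  w_5 = 0.188310·0.3965 + -0.015113·6.0367 = -0.0166  (Ford)
  w_6 = 0.188310·2.1908 + -0.015113·9.1610 = 0.2741  (Intel)
Σw_i=1.0000  μᵀw=0.1590
σ²=wᵀΣw=λ₁·μ_p+λ₂ = 0.188310·0.159 + -0.015113 = 0.014828 ≈ 0.0148

Intel (0.2741)


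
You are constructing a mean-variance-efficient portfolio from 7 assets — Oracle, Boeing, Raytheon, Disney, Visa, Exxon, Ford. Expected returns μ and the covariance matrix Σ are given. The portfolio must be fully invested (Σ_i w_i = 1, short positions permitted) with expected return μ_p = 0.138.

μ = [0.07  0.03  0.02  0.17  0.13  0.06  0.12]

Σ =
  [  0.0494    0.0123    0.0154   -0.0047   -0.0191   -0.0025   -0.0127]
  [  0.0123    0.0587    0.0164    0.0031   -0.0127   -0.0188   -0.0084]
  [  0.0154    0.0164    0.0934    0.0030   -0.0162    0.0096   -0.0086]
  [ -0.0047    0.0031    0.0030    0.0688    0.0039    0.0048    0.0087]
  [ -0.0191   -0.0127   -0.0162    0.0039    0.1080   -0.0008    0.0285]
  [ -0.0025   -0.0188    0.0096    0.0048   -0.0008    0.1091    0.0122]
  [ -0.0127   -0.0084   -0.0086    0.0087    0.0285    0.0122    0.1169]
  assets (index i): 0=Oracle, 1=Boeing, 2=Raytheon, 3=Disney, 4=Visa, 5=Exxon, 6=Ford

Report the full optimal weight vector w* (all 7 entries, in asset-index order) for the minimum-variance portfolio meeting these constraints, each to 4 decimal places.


0.3311  -0.0469  -0.0677  0.4559  0.1990  0.0204  0.1083

u=Σ⁻¹μ = [2.2945  0.4932  -0.0739  2.4013  1.3790  0.5161  0.7370]
v=Σ⁻¹𝟙 = [23.2107  17.5892  5.3419  12.6210  13.9474  10.9954  7.2457]
a=μᵀu=0.880832  b=𝟙ᵀu=7.747211  c=𝟙ᵀv=90.951361  D=ac−b²=20.093635
λ₁=(c·0.138−b)/D = (90.951361·0.138−7.747211)/20.093635 = 0.239085
λ₂=(a−b·0.138)/D = (0.880832−7.747211·0.138)/20.093635 = -0.009370
w* = 0.239085·u + -0.009370·v:
  w_0 = 0.239085·2.2945 + -0.009370·23.2107 = 0.3311  (Oracle)
  w_1 = 0.239085·0.4932 + -0.009370·17.5892 = -0.0469  (Boeing)
  w_2 = 0.239085·-0.0739 + -0.009370·5.3419 = -0.0677  (Raytheon)
  w_3 = 0.239085·2.4013 + -0.009370·12.6210 = 0.4559  (Disney)
  w_4 = 0.239085·1.3790 + -0.009370·13.9474 = 0.1990  (Visa)
  w_5 = 0.239085·0.5161 + -0.009370·10.9954 = 0.0204  (Exxon)
  w_6 = 0.239085·0.7370 + -0.009370·7.2457 = 0.1083  (Ford)
Σw_i=1.0000  μᵀw=0.1380
σ²=wᵀΣw=λ₁·μ_p+λ₂ = 0.239085·0.138 + -0.009370 = 0.023623 ≈ 0.0236


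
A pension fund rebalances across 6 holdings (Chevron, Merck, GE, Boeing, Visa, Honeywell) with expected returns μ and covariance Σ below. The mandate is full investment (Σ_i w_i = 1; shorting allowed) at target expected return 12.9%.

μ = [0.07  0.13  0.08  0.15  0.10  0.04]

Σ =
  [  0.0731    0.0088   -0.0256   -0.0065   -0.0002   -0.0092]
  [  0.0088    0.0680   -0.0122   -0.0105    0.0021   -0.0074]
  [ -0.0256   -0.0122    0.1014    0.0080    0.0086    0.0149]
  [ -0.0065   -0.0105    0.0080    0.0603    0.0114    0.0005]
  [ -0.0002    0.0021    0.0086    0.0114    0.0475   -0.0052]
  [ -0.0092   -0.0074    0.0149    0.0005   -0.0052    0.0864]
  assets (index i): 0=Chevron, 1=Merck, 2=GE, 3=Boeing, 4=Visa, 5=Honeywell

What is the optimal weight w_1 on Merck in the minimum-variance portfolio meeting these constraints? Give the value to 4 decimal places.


0.3393

p=Σ⁻¹μ = [1.3497  2.3645  0.9940  2.6684  1.2625  0.6983]
q=Σ⁻¹𝟙 = [19.0679  18.0930  12.1412  17.1246  15.5463  13.8968]
a=μᵀp=1.035821  b=𝟙ᵀp=9.337325  c=𝟙ᵀq=95.869790  D=ac−b²=12.118258
λ₁=(c·0.129−b)/D = (95.869790·0.129−9.337325)/12.118258 = 0.250026
λ₂=(a−b·0.129)/D = (1.035821−9.337325·0.129)/12.118258 = -0.013921
w* = 0.250026·p + -0.013921·q:
  w_0 = 0.250026·1.3497 + -0.013921·19.0679 = 0.0720  (Chevron)
  w_1 = 0.250026·2.3645 + -0.013921·18.0930 = 0.3393  (Merck)
  w_2 = 0.250026·0.9940 + -0.013921·12.1412 = 0.0795  (GE)
  w_3 = 0.250026·2.6684 + -0.013921·17.1246 = 0.4288  (Boeing)
  w_4 = 0.250026·1.2625 + -0.013921·15.5463 = 0.0992  (Visa)
  w_5 = 0.250026·0.6983 + -0.013921·13.8968 = -0.0189  (Honeywell)
Σw_i=1.0000  μᵀw=0.1290
σ²=wᵀΣw=λ₁·μ_p+λ₂ = 0.250026·0.129 + -0.013921 = 0.018333 ≈ 0.0183


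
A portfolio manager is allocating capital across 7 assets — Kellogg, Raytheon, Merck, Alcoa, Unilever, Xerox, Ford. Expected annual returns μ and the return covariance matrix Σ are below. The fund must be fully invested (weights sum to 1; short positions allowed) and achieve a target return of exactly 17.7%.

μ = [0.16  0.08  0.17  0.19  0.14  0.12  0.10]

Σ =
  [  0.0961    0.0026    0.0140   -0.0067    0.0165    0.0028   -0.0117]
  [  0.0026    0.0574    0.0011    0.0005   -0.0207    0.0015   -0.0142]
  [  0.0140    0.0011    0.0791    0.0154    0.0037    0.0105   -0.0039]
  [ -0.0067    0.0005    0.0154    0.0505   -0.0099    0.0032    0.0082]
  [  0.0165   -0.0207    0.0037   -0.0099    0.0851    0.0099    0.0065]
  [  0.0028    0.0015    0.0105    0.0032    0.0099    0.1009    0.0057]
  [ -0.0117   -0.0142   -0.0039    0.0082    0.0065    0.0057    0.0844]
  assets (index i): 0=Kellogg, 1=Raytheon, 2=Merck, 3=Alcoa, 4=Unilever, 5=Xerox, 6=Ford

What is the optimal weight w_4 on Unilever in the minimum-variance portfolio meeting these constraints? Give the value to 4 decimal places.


0.1686

u=Σ⁻¹μ = [1.4868  2.3484  0.9906  3.8163  2.1627  0.6060  1.2535]
v=Σ⁻¹𝟙 = [8.8769  26.1024  6.0984  19.4640  16.6432  5.5892  14.2021]
a=μᵀu=1.820115  b=𝟙ᵀu=12.664348  c=𝟙ᵀv=96.976207  D=ac−b²=16.122089
λ₁=(c·0.177−b)/D = (96.976207·0.177−12.664348)/16.122089 = 0.279147
λ₂=(a−b·0.177)/D = (1.820115−12.664348·0.177)/16.122089 = -0.026143
w* = 0.279147·u + -0.026143·v:
  w_0 = 0.279147·1.4868 + -0.026143·8.8769 = 0.1830  (Kellogg)
  w_1 = 0.279147·2.3484 + -0.026143·26.1024 = -0.0268  (Raytheon)
  w_2 = 0.279147·0.9906 + -0.026143·6.0984 = 0.1171  (Merck)
  w_3 = 0.279147·3.8163 + -0.026143·19.4640 = 0.5565  (Alcoa)
  w_4 = 0.279147·2.1627 + -0.026143·16.6432 = 0.1686  (Unilever)
  w_5 = 0.279147·0.6060 + -0.026143·5.5892 = 0.0230  (Xerox)
  w_6 = 0.279147·1.2535 + -0.026143·14.2021 = -0.0214  (Ford)
Σw_i=1.0000  μᵀw=0.1770
σ²=wᵀΣw=λ₁·μ_p+λ₂ = 0.279147·0.177 + -0.026143 = 0.023266 ≈ 0.0233


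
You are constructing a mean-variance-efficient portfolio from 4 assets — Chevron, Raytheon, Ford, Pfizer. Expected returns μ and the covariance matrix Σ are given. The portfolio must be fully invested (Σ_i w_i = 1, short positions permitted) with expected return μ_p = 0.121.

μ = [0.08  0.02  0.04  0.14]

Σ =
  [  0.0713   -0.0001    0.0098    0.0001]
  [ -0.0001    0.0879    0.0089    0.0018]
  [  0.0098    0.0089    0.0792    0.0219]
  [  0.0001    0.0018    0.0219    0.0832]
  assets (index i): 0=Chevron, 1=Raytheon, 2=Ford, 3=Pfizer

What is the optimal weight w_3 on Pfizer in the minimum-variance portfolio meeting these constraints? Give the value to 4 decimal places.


0.6553

g=Σ⁻¹μ = [1.1381  0.2072  -0.1324  1.7117]
h=Σ⁻¹𝟙 = [13.0509  10.4701  7.0947  9.9096]
a=μᵀg=0.329533  b=𝟙ᵀg=2.924599  c=𝟙ᵀh=40.525257  D=ac−b²=4.801123
λ₁=(c·0.121−b)/D = (40.525257·0.121−2.924599)/4.801123 = 0.412186
λ₂=(a−b·0.121)/D = (0.329533−2.924599·0.121)/4.801123 = -0.005070
w* = 0.412186·g + -0.005070·h:
  w_0 = 0.412186·1.1381 + -0.005070·13.0509 = 0.4029  (Chevron)
  w_1 = 0.412186·0.2072 + -0.005070·10.4701 = 0.0323  (Raytheon)
  w_2 = 0.412186·-0.1324 + -0.005070·7.0947 = -0.0905  (Ford)
  w_3 = 0.412186·1.7117 + -0.005070·9.9096 = 0.6553  (Pfizer)
Σw_i=1.0000  μᵀw=0.1210
σ²=wᵀΣw=λ₁·μ_p+λ₂ = 0.412186·0.121 + -0.005070 = 0.044804 ≈ 0.0448


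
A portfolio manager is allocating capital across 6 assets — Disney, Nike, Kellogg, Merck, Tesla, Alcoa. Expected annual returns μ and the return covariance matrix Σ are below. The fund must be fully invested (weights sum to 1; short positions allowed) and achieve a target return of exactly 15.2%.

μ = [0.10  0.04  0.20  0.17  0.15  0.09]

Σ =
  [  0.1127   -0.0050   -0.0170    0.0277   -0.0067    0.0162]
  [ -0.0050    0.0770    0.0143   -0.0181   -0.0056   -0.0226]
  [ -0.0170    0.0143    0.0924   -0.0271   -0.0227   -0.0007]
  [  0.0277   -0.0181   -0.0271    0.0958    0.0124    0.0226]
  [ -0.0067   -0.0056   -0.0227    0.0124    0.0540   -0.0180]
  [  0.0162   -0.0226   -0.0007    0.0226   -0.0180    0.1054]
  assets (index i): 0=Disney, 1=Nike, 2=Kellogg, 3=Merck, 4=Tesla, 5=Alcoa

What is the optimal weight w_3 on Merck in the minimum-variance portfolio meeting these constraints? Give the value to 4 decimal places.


0.1383

u=Σ⁻¹μ = [1.1653  1.0285  3.9182  1.8164  4.7041  1.3352]
v=Σ⁻¹𝟙 = [10.4163  19.0172  20.7989  8.7445  33.8547  16.0091]
a=μᵀu=2.075888  b=𝟙ᵀu=13.967687  c=𝟙ᵀv=108.840750  D=ac−b²=30.844944
λ₁=(c·0.152−b)/D = (108.840750·0.152−13.967687)/30.844944 = 0.083518
λ₂=(a−b·0.152)/D = (2.075888−13.967687·0.152)/30.844944 = -0.001530
w* = 0.083518·u + -0.001530·v:
  w_0 = 0.083518·1.1653 + -0.001530·10.4163 = 0.0814  (Disney)
  w_1 = 0.083518·1.0285 + -0.001530·19.0172 = 0.0568  (Nike)
  w_2 = 0.083518·3.9182 + -0.001530·20.7989 = 0.2954  (Kellogg)
  w_3 = 0.083518·1.8164 + -0.001530·8.7445 = 0.1383  (Merck)
  w_4 = 0.083518·4.7041 + -0.001530·33.8547 = 0.3411  (Tesla)
  w_5 = 0.083518·1.3352 + -0.001530·16.0091 = 0.0870  (Alcoa)
Σw_i=1.0000  μᵀw=0.1520
σ²=wᵀΣw=λ₁·μ_p+λ₂ = 0.083518·0.152 + -0.001530 = 0.011164 ≈ 0.0112


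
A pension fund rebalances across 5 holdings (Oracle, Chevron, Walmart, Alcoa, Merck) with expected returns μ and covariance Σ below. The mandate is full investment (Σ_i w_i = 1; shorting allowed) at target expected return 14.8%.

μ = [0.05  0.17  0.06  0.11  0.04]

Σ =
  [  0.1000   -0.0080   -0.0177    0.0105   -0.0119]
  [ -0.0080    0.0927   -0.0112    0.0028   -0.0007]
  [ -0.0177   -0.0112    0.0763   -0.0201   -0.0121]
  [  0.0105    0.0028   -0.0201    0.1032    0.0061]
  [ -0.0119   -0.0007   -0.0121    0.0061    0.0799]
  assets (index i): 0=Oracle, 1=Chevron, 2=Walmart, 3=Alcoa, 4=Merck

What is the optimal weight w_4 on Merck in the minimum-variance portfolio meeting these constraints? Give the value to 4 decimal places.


-0.1071

x=Σ⁻¹μ = [0.9534  2.0994  1.7662  1.2065  0.8364]
y=Σ⁻¹𝟙 = [16.5808  15.0335  25.0234  11.4027  18.0358]
a=μᵀx=0.676710  b=𝟙ᵀx=6.861867  c=𝟙ᵀy=86.076175  D=ac−b²=11.163411
λ₁=(c·0.148−b)/D = (86.076175·0.148−6.861867)/11.163411 = 0.526488
λ₂=(a−b·0.148)/D = (0.676710−6.861867·0.148)/11.163411 = -0.030353
w* = 0.526488·x + -0.030353·y:
  w_0 = 0.526488·0.9534 + -0.030353·16.5808 = -0.0013  (Oracle)
  w_1 = 0.526488·2.0994 + -0.030353·15.0335 = 0.6490  (Chevron)
  w_2 = 0.526488·1.7662 + -0.030353·25.0234 = 0.1703  (Walmart)
  w_3 = 0.526488·1.2065 + -0.030353·11.4027 = 0.2891  (Alcoa)
  w_4 = 0.526488·0.8364 + -0.030353·18.0358 = -0.1071  (Merck)
Σw_i=1.0000  μᵀw=0.1480
σ²=wᵀΣw=λ₁·μ_p+λ₂ = 0.526488·0.148 + -0.030353 = 0.047567 ≈ 0.0476


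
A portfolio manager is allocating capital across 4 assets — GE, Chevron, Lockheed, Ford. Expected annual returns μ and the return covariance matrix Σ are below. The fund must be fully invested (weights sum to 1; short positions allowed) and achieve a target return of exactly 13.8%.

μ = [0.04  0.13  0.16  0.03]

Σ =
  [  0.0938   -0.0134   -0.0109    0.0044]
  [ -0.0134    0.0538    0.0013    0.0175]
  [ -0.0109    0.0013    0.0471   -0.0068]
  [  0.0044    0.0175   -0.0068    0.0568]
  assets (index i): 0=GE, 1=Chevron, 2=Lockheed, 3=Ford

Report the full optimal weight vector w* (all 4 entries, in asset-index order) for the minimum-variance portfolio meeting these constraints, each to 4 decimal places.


0.1456  0.3862  0.5225  -0.0542

p=Σ⁻¹μ = [1.2168  2.6119  3.6155  0.0620]
q=Σ⁻¹𝟙 = [15.5129  17.1695  26.4086  14.2756]
a=μᵀp=0.968555  b=𝟙ᵀp=7.506194  c=𝟙ᵀq=73.366631  D=ac−b²=14.716684
λ₁=(c·0.138−b)/D = (73.366631·0.138−7.506194)/14.716684 = 0.177921
λ₂=(a−b·0.138)/D = (0.968555−7.506194·0.138)/14.716684 = -0.004573
w* = 0.177921·p + -0.004573·q:
  w_0 = 0.177921·1.2168 + -0.004573·15.5129 = 0.1456  (GE)
  w_1 = 0.177921·2.6119 + -0.004573·17.1695 = 0.3862  (Chevron)
  w_2 = 0.177921·3.6155 + -0.004573·26.4086 = 0.5225  (Lockheed)
  w_3 = 0.177921·0.0620 + -0.004573·14.2756 = -0.0542  (Ford)
Σw_i=1.0000  μᵀw=0.1380
σ²=wᵀΣw=λ₁·μ_p+λ₂ = 0.177921·0.138 + -0.004573 = 0.019980 ≈ 0.0200


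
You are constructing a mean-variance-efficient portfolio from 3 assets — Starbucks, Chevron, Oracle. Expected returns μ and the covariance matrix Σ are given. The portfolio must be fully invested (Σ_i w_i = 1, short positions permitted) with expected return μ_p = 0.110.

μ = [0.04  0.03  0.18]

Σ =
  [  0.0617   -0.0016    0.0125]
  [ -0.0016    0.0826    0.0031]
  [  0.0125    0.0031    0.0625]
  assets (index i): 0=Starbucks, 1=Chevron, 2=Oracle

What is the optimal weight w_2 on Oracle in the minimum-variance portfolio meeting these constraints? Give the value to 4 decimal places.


g=Σ⁻¹μ = [0.0772  0.2577  2.8518]
h=Σ⁻¹𝟙 = [13.9599  11.9034  12.6176]
a=μᵀg=0.524138  b=𝟙ᵀg=3.186668  c=𝟙ᵀh=38.480909  D=ac−b²=10.014469
λ₁=(c·0.110−b)/D = (38.480909·0.110−3.186668)/10.014469 = 0.104472
λ₂=(a−b·0.110)/D = (0.524138−3.186668·0.110)/10.014469 = 0.017335
w* = 0.104472·g + 0.017335·h:
  w_0 = 0.104472·0.0772 + 0.017335·13.9599 = 0.2501  (Starbucks)
  w_1 = 0.104472·0.2577 + 0.017335·11.9034 = 0.2333  (Chevron)
  w_2 = 0.104472·2.8518 + 0.017335·12.6176 = 0.5167  (Oracle)
Σw_i=1.0000  μᵀw=0.1100
σ²=wᵀΣw=λ₁·μ_p+λ₂ = 0.104472·0.110 + 0.017335 = 0.028827 ≈ 0.0288

0.5167


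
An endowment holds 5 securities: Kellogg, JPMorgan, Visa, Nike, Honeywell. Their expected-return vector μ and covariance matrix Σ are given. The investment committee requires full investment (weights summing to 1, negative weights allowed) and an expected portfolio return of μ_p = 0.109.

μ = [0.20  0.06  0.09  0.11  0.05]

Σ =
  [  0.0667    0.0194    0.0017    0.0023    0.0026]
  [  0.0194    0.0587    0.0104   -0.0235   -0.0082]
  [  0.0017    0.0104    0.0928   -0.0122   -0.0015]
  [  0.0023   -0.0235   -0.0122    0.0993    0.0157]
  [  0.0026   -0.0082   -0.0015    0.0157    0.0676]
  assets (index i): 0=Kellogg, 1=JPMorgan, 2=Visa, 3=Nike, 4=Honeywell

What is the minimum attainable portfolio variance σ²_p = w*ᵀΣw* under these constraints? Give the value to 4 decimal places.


u=Σ⁻¹μ = [2.7778  0.4667  1.0330  1.2127  0.4307]
v=Σ⁻¹𝟙 = [7.8879  20.0181  10.4143  13.6963  13.9679]
a=μᵀu=0.831470  b=𝟙ᵀu=5.920953  c=𝟙ᵀv=65.984595  D=ac−b²=19.806507
λ₁=(c·0.109−b)/D = (65.984595·0.109−5.920953)/19.806507 = 0.064189
λ₂=(a−b·0.109)/D = (0.831470−5.920953·0.109)/19.806507 = 0.009395
w* = 0.064189·u + 0.009395·v:
  w_0 = 0.064189·2.7778 + 0.009395·7.8879 = 0.2524  (Kellogg)
  w_1 = 0.064189·0.4667 + 0.009395·20.0181 = 0.2180  (JPMorgan)
  w_2 = 0.064189·1.0330 + 0.009395·10.4143 = 0.1642  (Visa)
  w_3 = 0.064189·1.2127 + 0.009395·13.6963 = 0.2065  (Nike)
  w_4 = 0.064189·0.4307 + 0.009395·13.9679 = 0.1589  (Honeywell)
Σw_i=1.0000  μᵀw=0.1090
σ²=wᵀΣw=λ₁·μ_p+λ₂ = 0.064189·0.109 + 0.009395 = 0.016392 ≈ 0.0164

0.0164


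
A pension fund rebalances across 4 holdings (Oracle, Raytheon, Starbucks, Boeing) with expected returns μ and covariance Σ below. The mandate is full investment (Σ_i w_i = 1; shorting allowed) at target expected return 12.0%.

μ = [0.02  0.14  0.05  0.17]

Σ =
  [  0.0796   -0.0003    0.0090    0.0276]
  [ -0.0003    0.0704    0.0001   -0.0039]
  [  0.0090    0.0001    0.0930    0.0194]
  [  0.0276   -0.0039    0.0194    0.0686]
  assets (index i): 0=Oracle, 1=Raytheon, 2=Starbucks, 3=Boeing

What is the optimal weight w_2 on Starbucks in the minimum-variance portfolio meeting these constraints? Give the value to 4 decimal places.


x=Σ⁻¹μ = [-0.7464  2.1461  0.0027  2.8997]
y=Σ⁻¹𝟙 = [8.3145  14.7741  7.8787  9.8439]
a=μᵀx=0.778603  b=𝟙ᵀx=4.302067  c=𝟙ᵀy=40.811215  D=ac−b²=13.267969
λ₁=(c·0.120−b)/D = (40.811215·0.120−4.302067)/13.267969 = 0.044866
λ₂=(a−b·0.120)/D = (0.778603−4.302067·0.120)/13.267969 = 0.019774
w* = 0.044866·x + 0.019774·y:
  w_0 = 0.044866·-0.7464 + 0.019774·8.3145 = 0.1309  (Oracle)
  w_1 = 0.044866·2.1461 + 0.019774·14.7741 = 0.3884  (Raytheon)
  w_2 = 0.044866·0.0027 + 0.019774·7.8787 = 0.1559  (Starbucks)
  w_3 = 0.044866·2.8997 + 0.019774·9.8439 = 0.3247  (Boeing)
Σw_i=1.0000  μᵀw=0.1200
σ²=wᵀΣw=λ₁·μ_p+λ₂ = 0.044866·0.120 + 0.019774 = 0.025157 ≈ 0.0252

0.1559


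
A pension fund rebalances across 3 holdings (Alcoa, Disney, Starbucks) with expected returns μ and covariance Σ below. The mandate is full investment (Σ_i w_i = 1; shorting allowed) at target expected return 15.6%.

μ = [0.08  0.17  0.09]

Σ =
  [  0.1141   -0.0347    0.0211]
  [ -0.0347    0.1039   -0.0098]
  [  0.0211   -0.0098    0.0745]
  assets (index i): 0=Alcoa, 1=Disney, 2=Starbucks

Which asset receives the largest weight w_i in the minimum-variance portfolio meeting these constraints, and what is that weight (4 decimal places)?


Disney (0.8410)

g=Σ⁻¹μ = [1.1313  2.1241  1.1671]
h=Σ⁻¹𝟙 = [10.8851  14.4141  12.2360]
a=μᵀg=0.556635  b=𝟙ᵀg=4.422447  c=𝟙ᵀh=37.535216  D=ac−b²=1.335363
λ₁=(c·0.156−b)/D = (37.535216·0.156−4.422447)/1.335363 = 1.073151
λ₂=(a−b·0.156)/D = (0.556635−4.422447·0.156)/1.335363 = -0.099798
w* = 1.073151·g + -0.099798·h:
  w_0 = 1.073151·1.1313 + -0.099798·10.8851 = 0.1277  (Alcoa)
  w_1 = 1.073151·2.1241 + -0.099798·14.4141 = 0.8410  (Disney)
  w_2 = 1.073151·1.1671 + -0.099798·12.2360 = 0.0313  (Starbucks)
Σw_i=1.0000  μᵀw=0.1560
σ²=wᵀΣw=λ₁·μ_p+λ₂ = 1.073151·0.156 + -0.099798 = 0.067613 ≈ 0.0676


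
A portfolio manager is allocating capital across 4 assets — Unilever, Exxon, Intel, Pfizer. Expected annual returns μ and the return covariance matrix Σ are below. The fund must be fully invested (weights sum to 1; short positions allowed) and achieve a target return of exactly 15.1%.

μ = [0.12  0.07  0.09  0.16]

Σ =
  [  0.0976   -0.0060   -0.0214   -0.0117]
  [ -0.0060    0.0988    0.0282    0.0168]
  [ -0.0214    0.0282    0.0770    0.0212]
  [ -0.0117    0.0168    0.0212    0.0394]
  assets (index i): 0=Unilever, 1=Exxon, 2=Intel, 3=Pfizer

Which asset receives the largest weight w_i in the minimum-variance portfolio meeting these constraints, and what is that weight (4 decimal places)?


x=Σ⁻¹μ = [1.8604  -0.0662  0.5073  4.3686]
y=Σ⁻¹𝟙 = [15.3126  4.4932  9.2560  23.0316]
a=μᵀx=0.963247  b=𝟙ᵀx=6.670125  c=𝟙ᵀy=52.093333  D=ac−b²=5.688197
λ₁=(c·0.151−b)/D = (52.093333·0.151−6.670125)/5.688197 = 0.210254
λ₂=(a−b·0.151)/D = (0.963247−6.670125·0.151)/5.688197 = -0.007725
w* = 0.210254·x + -0.007725·y:
  w_0 = 0.210254·1.8604 + -0.007725·15.3126 = 0.2729  (Unilever)
  w_1 = 0.210254·-0.0662 + -0.007725·4.4932 = -0.0486  (Exxon)
  w_2 = 0.210254·0.5073 + -0.007725·9.2560 = 0.0352  (Intel)
  w_3 = 0.210254·4.3686 + -0.007725·23.0316 = 0.7406  (Pfizer)
Σw_i=1.0000  μᵀw=0.1510
σ²=wᵀΣw=λ₁·μ_p+λ₂ = 0.210254·0.151 + -0.007725 = 0.024023 ≈ 0.0240

Pfizer (0.7406)


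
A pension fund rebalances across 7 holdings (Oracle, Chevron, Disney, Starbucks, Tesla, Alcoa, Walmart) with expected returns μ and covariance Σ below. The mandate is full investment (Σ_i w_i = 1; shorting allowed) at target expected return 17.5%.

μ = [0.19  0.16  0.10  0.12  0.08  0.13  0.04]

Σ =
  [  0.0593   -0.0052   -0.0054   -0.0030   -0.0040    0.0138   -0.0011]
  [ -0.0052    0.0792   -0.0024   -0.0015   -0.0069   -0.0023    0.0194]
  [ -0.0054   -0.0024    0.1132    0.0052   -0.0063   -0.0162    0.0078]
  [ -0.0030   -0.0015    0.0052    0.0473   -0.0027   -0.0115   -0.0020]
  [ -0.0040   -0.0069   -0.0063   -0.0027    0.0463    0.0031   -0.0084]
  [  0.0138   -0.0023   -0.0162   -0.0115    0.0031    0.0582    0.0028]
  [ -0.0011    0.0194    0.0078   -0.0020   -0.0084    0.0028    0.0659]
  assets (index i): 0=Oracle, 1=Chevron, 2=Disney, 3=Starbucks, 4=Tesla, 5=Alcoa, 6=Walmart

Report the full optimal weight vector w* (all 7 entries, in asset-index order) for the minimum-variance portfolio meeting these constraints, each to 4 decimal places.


p=Σ⁻¹μ = [3.3425  2.6384  1.4400  3.4309  2.6492  2.4805  0.0520]
q=Σ⁻¹𝟙 = [18.2565  14.6126  12.3288  28.6103  29.7948  20.2781  13.5228]
a=μᵀp=2.149406  b=𝟙ᵀp=16.033522  c=𝟙ᵀq=137.403955  D=ac−b²=38.263106
λ₁=(c·0.175−b)/D = (137.403955·0.175−16.033522)/38.263106 = 0.209397
λ₂=(a−b·0.175)/D = (2.149406−16.033522·0.175)/38.263106 = -0.017156
w* = 0.209397·p + -0.017156·q:
  w_0 = 0.209397·3.3425 + -0.017156·18.2565 = 0.3867  (Oracle)
  w_1 = 0.209397·2.6384 + -0.017156·14.6126 = 0.3018  (Chevron)
  w_2 = 0.209397·1.4400 + -0.017156·12.3288 = 0.0900  (Disney)
  w_3 = 0.209397·3.4309 + -0.017156·28.6103 = 0.2276  (Starbucks)
  w_4 = 0.209397·2.6492 + -0.017156·29.7948 = 0.0436  (Tesla)
  w_5 = 0.209397·2.4805 + -0.017156·20.2781 = 0.1715  (Alcoa)
  w_6 = 0.209397·0.0520 + -0.017156·13.5228 = -0.2211  (Walmart)
Σw_i=1.0000  μᵀw=0.1750
σ²=wᵀΣw=λ₁·μ_p+λ₂ = 0.209397·0.175 + -0.017156 = 0.019488 ≈ 0.0195

0.3867  0.3018  0.0900  0.2276  0.0436  0.1715  -0.2211


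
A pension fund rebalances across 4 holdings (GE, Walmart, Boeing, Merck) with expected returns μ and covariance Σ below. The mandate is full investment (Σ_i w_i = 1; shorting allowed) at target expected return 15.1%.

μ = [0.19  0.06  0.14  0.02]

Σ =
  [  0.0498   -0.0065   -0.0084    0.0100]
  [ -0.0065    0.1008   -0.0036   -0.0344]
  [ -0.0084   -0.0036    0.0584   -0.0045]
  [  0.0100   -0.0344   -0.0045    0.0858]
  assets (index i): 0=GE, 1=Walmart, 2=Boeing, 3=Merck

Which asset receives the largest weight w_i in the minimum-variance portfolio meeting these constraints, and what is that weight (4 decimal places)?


x=Σ⁻¹μ = [4.4214  1.1025  3.1261  0.3238]
y=Σ⁻¹𝟙 = [22.7993  18.1744  22.8702  17.4839]
a=μᵀx=1.350358  b=𝟙ᵀx=8.973828  c=𝟙ᵀy=81.327746  D=ac−b²=29.291965
λ₁=(c·0.151−b)/D = (81.327746·0.151−8.973828)/29.291965 = 0.112886
λ₂=(a−b·0.151)/D = (1.350358−8.973828·0.151)/29.291965 = -0.000160
w* = 0.112886·x + -0.000160·y:
  w_0 = 0.112886·4.4214 + -0.000160·22.7993 = 0.4955  (GE)
  w_1 = 0.112886·1.1025 + -0.000160·18.1744 = 0.1215  (Walmart)
  w_2 = 0.112886·3.1261 + -0.000160·22.8702 = 0.3492  (Boeing)
  w_3 = 0.112886·0.3238 + -0.000160·17.4839 = 0.0337  (Merck)
Σw_i=1.0000  μᵀw=0.1510
σ²=wᵀΣw=λ₁·μ_p+λ₂ = 0.112886·0.151 + -0.000160 = 0.016886 ≈ 0.0169

GE (0.4955)


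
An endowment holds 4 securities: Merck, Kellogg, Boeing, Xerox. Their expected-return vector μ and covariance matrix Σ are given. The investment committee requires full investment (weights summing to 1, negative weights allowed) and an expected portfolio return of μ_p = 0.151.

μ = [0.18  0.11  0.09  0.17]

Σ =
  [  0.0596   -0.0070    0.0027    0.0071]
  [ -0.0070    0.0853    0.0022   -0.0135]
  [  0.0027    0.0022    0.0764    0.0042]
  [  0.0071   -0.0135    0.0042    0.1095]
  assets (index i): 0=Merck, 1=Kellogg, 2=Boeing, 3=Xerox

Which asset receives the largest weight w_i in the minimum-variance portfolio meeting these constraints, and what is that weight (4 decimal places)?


Merck (0.4309)

u=Σ⁻¹μ = [3.0006  1.7551  0.9369  1.5384]
v=Σ⁻¹𝟙 = [16.8174  14.2863  11.5688  9.3596]
a=μᵀu=1.079010  b=𝟙ᵀu=7.230941  c=𝟙ᵀv=52.032046  D=ac−b²=3.856596
λ₁=(c·0.151−b)/D = (52.032046·0.151−7.230941)/3.856596 = 0.162293
λ₂=(a−b·0.151)/D = (1.079010−7.230941·0.151)/3.856596 = -0.003335
w* = 0.162293·u + -0.003335·v:
  w_0 = 0.162293·3.0006 + -0.003335·16.8174 = 0.4309  (Merck)
  w_1 = 0.162293·1.7551 + -0.003335·14.2863 = 0.2372  (Kellogg)
  w_2 = 0.162293·0.9369 + -0.003335·11.5688 = 0.1135  (Boeing)
  w_3 = 0.162293·1.5384 + -0.003335·9.3596 = 0.2185  (Xerox)
Σw_i=1.0000  μᵀw=0.1510
σ²=wᵀΣw=λ₁·μ_p+λ₂ = 0.162293·0.151 + -0.003335 = 0.021171 ≈ 0.0212


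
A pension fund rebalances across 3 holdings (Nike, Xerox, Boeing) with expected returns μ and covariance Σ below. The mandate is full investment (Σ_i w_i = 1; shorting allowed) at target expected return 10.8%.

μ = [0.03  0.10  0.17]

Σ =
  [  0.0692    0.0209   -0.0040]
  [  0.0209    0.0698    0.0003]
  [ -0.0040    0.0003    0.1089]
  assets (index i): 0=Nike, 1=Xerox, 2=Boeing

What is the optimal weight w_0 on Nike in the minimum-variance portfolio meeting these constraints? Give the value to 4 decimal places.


u=Σ⁻¹μ = [0.1023  1.3953  1.5610]
v=Σ⁻¹𝟙 = [11.7533  10.7662  9.5848]
a=μᵀu=0.407968  b=𝟙ᵀu=3.058632  c=𝟙ᵀv=32.104253  D=ac−b²=3.742279
λ₁=(c·0.108−b)/D = (32.104253·0.108−3.058632)/3.742279 = 0.109192
λ₂=(a−b·0.108)/D = (0.407968−3.058632·0.108)/3.742279 = 0.020746
w* = 0.109192·u + 0.020746·v:
  w_0 = 0.109192·0.1023 + 0.020746·11.7533 = 0.2550  (Nike)
  w_1 = 0.109192·1.3953 + 0.020746·10.7662 = 0.3757  (Xerox)
  w_2 = 0.109192·1.5610 + 0.020746·9.5848 = 0.3693  (Boeing)
Σw_i=1.0000  μᵀw=0.1080
σ²=wᵀΣw=λ₁·μ_p+λ₂ = 0.109192·0.108 + 0.020746 = 0.032538 ≈ 0.0325

0.2550


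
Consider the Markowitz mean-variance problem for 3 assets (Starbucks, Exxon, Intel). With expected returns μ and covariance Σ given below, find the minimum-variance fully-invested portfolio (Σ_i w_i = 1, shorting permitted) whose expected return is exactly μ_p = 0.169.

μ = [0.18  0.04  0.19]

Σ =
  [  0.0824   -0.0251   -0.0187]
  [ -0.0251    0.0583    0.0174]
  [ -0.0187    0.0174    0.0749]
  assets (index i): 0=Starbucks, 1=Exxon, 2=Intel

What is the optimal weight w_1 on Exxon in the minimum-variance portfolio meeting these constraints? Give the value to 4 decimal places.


0.1104

u=Σ⁻¹μ = [3.2361  1.1617  3.0748]
v=Σ⁻¹𝟙 = [22.1136  22.6083  13.6200]
a=μᵀu=1.213181  b=𝟙ᵀu=7.472591  c=𝟙ᵀv=58.341951  D=ac−b²=14.939731
λ₁=(c·0.169−b)/D = (58.341951·0.169−7.472591)/14.939731 = 0.159789
λ₂=(a−b·0.169)/D = (1.213181−7.472591·0.169)/14.939731 = -0.003326
w* = 0.159789·u + -0.003326·v:
  w_0 = 0.159789·3.2361 + -0.003326·22.1136 = 0.4435  (Starbucks)
  w_1 = 0.159789·1.1617 + -0.003326·22.6083 = 0.1104  (Exxon)
  w_2 = 0.159789·3.0748 + -0.003326·13.6200 = 0.4460  (Intel)
Σw_i=1.0000  μᵀw=0.1690
σ²=wᵀΣw=λ₁·μ_p+λ₂ = 0.159789·0.169 + -0.003326 = 0.023678 ≈ 0.0237


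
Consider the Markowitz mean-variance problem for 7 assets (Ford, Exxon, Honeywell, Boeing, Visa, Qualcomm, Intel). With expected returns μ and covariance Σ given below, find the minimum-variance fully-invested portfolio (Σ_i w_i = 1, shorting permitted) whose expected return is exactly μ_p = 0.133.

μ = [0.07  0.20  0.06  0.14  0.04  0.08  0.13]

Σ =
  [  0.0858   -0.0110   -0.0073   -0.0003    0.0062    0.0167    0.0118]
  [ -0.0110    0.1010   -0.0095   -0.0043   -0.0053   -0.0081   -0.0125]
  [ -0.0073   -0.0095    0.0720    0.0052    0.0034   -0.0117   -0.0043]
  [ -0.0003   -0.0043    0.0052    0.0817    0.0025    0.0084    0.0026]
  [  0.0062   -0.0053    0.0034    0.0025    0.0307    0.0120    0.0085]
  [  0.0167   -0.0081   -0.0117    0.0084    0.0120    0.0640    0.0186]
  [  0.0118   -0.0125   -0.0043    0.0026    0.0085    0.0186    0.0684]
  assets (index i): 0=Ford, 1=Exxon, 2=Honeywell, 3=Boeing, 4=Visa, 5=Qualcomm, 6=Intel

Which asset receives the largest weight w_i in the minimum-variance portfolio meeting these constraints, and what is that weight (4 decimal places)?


Exxon (0.2902)

p=Σ⁻¹μ = [0.8186  2.5967  1.3592  1.6135  0.4633  0.7333  2.0010]
q=Σ⁻¹𝟙 = [10.2337  16.4450  17.3994  10.0050  23.9388  9.1893  11.0995]
a=μᵀp=1.221412  b=𝟙ᵀp=9.585655  c=𝟙ᵀq=98.310757  D=ac−b²=28.193106
λ₁=(c·0.133−b)/D = (98.310757·0.133−9.585655)/28.193106 = 0.123778
λ₂=(a−b·0.133)/D = (1.221412−9.585655·0.133)/28.193106 = -0.001897
w* = 0.123778·p + -0.001897·q:
  w_0 = 0.123778·0.8186 + -0.001897·10.2337 = 0.0819  (Ford)
  w_1 = 0.123778·2.5967 + -0.001897·16.4450 = 0.2902  (Exxon)
  w_2 = 0.123778·1.3592 + -0.001897·17.3994 = 0.1352  (Honeywell)
  w_3 = 0.123778·1.6135 + -0.001897·10.0050 = 0.1807  (Boeing)
  w_4 = 0.123778·0.4633 + -0.001897·23.9388 = 0.0119  (Visa)
  w_5 = 0.123778·0.7333 + -0.001897·9.1893 = 0.0733  (Qualcomm)
  w_6 = 0.123778·2.0010 + -0.001897·11.0995 = 0.2266  (Intel)
Σw_i=1.0000  μᵀw=0.1330
σ²=wᵀΣw=λ₁·μ_p+λ₂ = 0.123778·0.133 + -0.001897 = 0.014565 ≈ 0.0146


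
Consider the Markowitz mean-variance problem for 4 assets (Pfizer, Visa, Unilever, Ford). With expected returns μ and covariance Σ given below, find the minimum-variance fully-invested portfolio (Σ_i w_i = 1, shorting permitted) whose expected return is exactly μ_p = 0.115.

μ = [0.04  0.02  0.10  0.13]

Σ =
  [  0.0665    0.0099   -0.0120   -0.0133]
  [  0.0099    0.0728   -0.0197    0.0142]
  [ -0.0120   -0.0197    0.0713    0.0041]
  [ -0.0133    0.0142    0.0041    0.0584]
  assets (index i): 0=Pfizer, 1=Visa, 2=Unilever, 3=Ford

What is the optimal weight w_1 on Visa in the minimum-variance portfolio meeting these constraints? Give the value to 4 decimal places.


-0.1306

u=Σ⁻¹μ = [1.3529  0.0232  1.4973  2.4234]
v=Σ⁻¹𝟙 = [20.1306  13.0834  20.0438  17.1194]
a=μᵀu=0.519348  b=𝟙ᵀu=5.296795  c=𝟙ᵀv=70.377256  D=ac−b²=8.494256
λ₁=(c·0.115−b)/D = (70.377256·0.115−5.296795)/8.494256 = 0.329233
λ₂=(a−b·0.115)/D = (0.519348−5.296795·0.115)/8.494256 = -0.010570
w* = 0.329233·u + -0.010570·v:
  w_0 = 0.329233·1.3529 + -0.010570·20.1306 = 0.2326  (Pfizer)
  w_1 = 0.329233·0.0232 + -0.010570·13.0834 = -0.1306  (Visa)
  w_2 = 0.329233·1.4973 + -0.010570·20.0438 = 0.2811  (Unilever)
  w_3 = 0.329233·2.4234 + -0.010570·17.1194 = 0.6169  (Ford)
Σw_i=1.0000  μᵀw=0.1150
σ²=wᵀΣw=λ₁·μ_p+λ₂ = 0.329233·0.115 + -0.010570 = 0.027292 ≈ 0.0273


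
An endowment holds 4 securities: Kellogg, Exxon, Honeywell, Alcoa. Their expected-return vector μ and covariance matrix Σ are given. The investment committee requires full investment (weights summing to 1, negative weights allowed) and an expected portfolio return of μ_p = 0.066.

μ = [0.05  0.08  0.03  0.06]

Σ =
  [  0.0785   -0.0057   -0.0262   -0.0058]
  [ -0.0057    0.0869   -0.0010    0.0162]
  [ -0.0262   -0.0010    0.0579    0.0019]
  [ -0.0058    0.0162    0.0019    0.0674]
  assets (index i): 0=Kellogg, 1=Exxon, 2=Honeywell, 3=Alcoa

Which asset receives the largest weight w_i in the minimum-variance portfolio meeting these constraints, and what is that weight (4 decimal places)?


Exxon (0.4634)

p=Σ⁻¹μ = [1.0892  0.8641  1.0014  0.7480]
q=Σ⁻¹𝟙 = [23.7985  10.8738  27.7853  13.4879]
a=μᵀp=0.198509  b=𝟙ᵀp=3.702663  c=𝟙ᵀq=75.945520  D=ac−b²=1.366191
λ₁=(c·0.066−b)/D = (75.945520·0.066−3.702663)/1.366191 = 0.958681
λ₂=(a−b·0.066)/D = (0.198509−3.702663·0.066)/1.366191 = -0.033572
w* = 0.958681·p + -0.033572·q:
  w_0 = 0.958681·1.0892 + -0.033572·23.7985 = 0.2452  (Kellogg)
  w_1 = 0.958681·0.8641 + -0.033572·10.8738 = 0.4634  (Exxon)
  w_2 = 0.958681·1.0014 + -0.033572·27.7853 = 0.0272  (Honeywell)
  w_3 = 0.958681·0.7480 + -0.033572·13.4879 = 0.2643  (Alcoa)
Σw_i=1.0000  μᵀw=0.0660
σ²=wᵀΣw=λ₁·μ_p+λ₂ = 0.958681·0.066 + -0.033572 = 0.029701 ≈ 0.0297
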